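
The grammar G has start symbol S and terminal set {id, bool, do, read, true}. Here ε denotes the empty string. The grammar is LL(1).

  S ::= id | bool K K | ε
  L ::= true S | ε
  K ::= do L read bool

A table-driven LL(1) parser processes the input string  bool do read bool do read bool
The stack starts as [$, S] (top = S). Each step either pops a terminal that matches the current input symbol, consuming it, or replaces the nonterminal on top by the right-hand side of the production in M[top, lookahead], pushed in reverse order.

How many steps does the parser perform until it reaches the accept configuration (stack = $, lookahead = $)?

12

step 1: stack=$ S  input=bool do read bool do read bool $  — expand S ::= bool K K
step 2: stack=$ K K bool  input=bool do read bool do read bool $  — match bool
step 3: stack=$ K K  input=do read bool do read bool $  — expand K ::= do L read bool
step 4: stack=$ K bool read L do  input=do read bool do read bool $  — match do
step 5: stack=$ K bool read L  input=read bool do read bool $  — expand L ::= ε
step 6: stack=$ K bool read  input=read bool do read bool $  — match read
step 7: stack=$ K bool  input=bool do read bool $  — match bool
step 8: stack=$ K  input=do read bool $  — expand K ::= do L read bool
step 9: stack=$ bool read L do  input=do read bool $  — match do
step 10: stack=$ bool read L  input=read bool $  — expand L ::= ε
step 11: stack=$ bool read  input=read bool $  — match read
step 12: stack=$ bool  input=bool $  — match bool
Accept reached after 12 steps.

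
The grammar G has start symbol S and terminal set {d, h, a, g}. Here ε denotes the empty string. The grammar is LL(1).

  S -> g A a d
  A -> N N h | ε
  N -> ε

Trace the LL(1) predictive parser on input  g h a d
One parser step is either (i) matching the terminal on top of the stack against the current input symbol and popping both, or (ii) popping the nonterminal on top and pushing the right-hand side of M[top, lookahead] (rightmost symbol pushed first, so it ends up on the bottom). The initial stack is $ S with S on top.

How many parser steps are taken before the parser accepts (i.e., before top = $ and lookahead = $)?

8

     Stack        Input      Action
  1  $ S          g h a d $  expand S -> g A a d
  2  $ d a A g    g h a d $  match g
  3  $ d a A      h a d $    expand A -> N N h
  4  $ d a h N N  h a d $    expand N -> ε
  5  $ d a h N    h a d $    expand N -> ε
  6  $ d a h      h a d $    match h
  7  $ d a        a d $      match a
  8  $ d          d $        match d
Accept reached after 8 steps.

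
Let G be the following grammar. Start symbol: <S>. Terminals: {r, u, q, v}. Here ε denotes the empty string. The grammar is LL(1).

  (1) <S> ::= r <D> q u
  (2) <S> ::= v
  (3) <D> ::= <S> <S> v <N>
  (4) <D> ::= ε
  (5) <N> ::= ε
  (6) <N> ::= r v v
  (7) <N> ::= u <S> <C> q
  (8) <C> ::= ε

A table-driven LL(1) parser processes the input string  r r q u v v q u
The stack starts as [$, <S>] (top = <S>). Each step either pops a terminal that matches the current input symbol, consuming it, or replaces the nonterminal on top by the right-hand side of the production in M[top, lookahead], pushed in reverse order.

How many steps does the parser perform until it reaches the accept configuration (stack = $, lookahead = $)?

      Stack                      Input              Action
   1  $ <S>                      r r q u v v q u $  expand <S> ::= r <D> q u
   2  $ u q <D> r                r r q u v v q u $  match r
   3  $ u q <D>                  r q u v v q u $    expand <D> ::= <S> <S> v <N>
   4  $ u q <N> v <S> <S>        r q u v v q u $    expand <S> ::= r <D> q u
   5  $ u q <N> v <S> u q <D> r  r q u v v q u $    match r
   6  $ u q <N> v <S> u q <D>    q u v v q u $      expand <D> ::= ε
   7  $ u q <N> v <S> u q        q u v v q u $      match q
   8  $ u q <N> v <S> u          u v v q u $        match u
   9  $ u q <N> v <S>            v v q u $          expand <S> ::= v
  10  $ u q <N> v v              v v q u $          match v
  11  $ u q <N> v                v q u $            match v
  12  $ u q <N>                  q u $              expand <N> ::= ε
  13  $ u q                      q u $              match q
  14  $ u                        u $                match u
Accept reached after 14 steps.

14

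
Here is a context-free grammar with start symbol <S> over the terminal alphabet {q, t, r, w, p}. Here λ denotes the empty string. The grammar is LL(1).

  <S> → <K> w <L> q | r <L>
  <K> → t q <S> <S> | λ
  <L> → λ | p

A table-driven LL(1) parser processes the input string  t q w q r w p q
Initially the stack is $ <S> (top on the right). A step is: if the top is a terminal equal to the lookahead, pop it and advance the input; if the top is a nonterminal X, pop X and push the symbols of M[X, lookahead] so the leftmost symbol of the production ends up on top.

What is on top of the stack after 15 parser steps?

q

step 1: stack=$ <S>  input=t q w q r w p q $  — expand <S> → <K> w <L> q
step 2: stack=$ q <L> w <K>  input=t q w q r w p q $  — expand <K> → t q <S> <S>
step 3: stack=$ q <L> w <S> <S> q t  input=t q w q r w p q $  — match t
step 4: stack=$ q <L> w <S> <S> q  input=q w q r w p q $  — match q
step 5: stack=$ q <L> w <S> <S>  input=w q r w p q $  — expand <S> → <K> w <L> q
step 6: stack=$ q <L> w <S> q <L> w <K>  input=w q r w p q $  — expand <K> → λ
step 7: stack=$ q <L> w <S> q <L> w  input=w q r w p q $  — match w
step 8: stack=$ q <L> w <S> q <L>  input=q r w p q $  — expand <L> → λ
step 9: stack=$ q <L> w <S> q  input=q r w p q $  — match q
step 10: stack=$ q <L> w <S>  input=r w p q $  — expand <S> → r <L>
step 11: stack=$ q <L> w <L> r  input=r w p q $  — match r
step 12: stack=$ q <L> w <L>  input=w p q $  — expand <L> → λ
step 13: stack=$ q <L> w  input=w p q $  — match w
step 14: stack=$ q <L>  input=p q $  — expand <L> → p
step 15: stack=$ q p  input=p q $  — match p
Stack after step 15: $ q (top = q).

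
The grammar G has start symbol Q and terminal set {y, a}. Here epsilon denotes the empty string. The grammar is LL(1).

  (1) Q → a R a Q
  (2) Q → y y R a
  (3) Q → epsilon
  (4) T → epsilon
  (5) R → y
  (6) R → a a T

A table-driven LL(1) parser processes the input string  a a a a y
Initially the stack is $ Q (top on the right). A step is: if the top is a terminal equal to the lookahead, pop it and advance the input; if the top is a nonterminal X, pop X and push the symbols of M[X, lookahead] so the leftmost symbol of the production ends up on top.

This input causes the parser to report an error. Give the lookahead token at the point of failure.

$

step 1: stack=$ Q  input=a a a a y $  — expand Q → a R a Q
step 2: stack=$ Q a R a  input=a a a a y $  — match a
step 3: stack=$ Q a R  input=a a a y $  — expand R → a a T
step 4: stack=$ Q a T a a  input=a a a y $  — match a
step 5: stack=$ Q a T a  input=a a y $  — match a
step 6: stack=$ Q a T  input=a y $  — expand T → epsilon
step 7: stack=$ Q a  input=a y $  — match a
step 8: stack=$ Q  input=y $  — expand Q → y y R a
step 9: stack=$ a R y y  input=y $  — match y
step 10: stack=$ a R y  input=$  — error: top is terminal y but lookahead is $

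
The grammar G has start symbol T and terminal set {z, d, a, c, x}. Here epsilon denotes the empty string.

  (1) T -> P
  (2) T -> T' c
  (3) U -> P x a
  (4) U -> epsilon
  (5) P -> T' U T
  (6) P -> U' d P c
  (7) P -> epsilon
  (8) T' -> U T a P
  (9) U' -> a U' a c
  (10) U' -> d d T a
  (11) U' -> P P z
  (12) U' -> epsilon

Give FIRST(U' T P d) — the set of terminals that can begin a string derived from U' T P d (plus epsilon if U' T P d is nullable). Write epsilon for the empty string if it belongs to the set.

{a, d, x, z}

FIRST(T) = {epsilon, a, d, x, z}  (via P, T' c)
FIRST(U) = {epsilon, a, d, x, z}  (via P x a)
FIRST(T') = {a, d, x, z}  (via U T a P)
FIRST(P) = {epsilon, a, d, x, z}  (via T' U T, U' d P c)
FIRST(U') = {epsilon, a, d, x, z}  (via P P z)
FIRST(U' T P d): take FIRST of each symbol in turn, carrying on past any symbol whose FIRST contains epsilon; result {a, d, x, z}.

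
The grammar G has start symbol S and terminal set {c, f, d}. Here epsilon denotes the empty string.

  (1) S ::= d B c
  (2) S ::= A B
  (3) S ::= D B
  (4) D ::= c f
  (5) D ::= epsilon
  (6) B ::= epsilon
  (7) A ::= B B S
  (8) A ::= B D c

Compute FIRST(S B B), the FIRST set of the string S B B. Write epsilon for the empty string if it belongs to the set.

FIRST(D) = {epsilon, c}
FIRST(B) = {epsilon}
FIRST(S) = {epsilon, c, d}  (via A B, D B)
FIRST(A) = {epsilon, c, d}  (via B B S, B D c)
FIRST(S B B): take FIRST of each symbol in turn, carrying on past any symbol whose FIRST contains epsilon; result {epsilon, c, d}.

{epsilon, c, d}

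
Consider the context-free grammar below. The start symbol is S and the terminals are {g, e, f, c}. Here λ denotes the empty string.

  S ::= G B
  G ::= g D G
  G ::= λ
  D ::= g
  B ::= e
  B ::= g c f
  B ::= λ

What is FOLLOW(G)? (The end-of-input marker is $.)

{$, e, g}

FIRST(G): from G::=g D G we get {g}; from G::=λ we get {λ}. So FIRST(G) = {λ, g}.
FIRST(D): from D::=g we get {g}. So FIRST(D) = {g}.
FIRST(B): from B::=e we get {e}; from B::=g c f we get {g}; from B::=λ we get {λ}. So FIRST(B) = {λ, e, g}.
FIRST(S): from S::=G B we get {λ, e, g}. So FIRST(S) = {λ, e, g}.
FOLLOW(S) includes $ since S is the start symbol.
FOLLOW(S): S appears on no right-hand side. Thus FOLLOW(S) = {$}.
FOLLOW(G): in S::=G B, G is followed by B with FIRST {λ, e, g}; in S::=G B, the suffix after G is nullable, so FOLLOW(G) ⊇ FOLLOW(S) = {$}; in G::=g D G, the suffix after G is empty (adds nothing new). Thus FOLLOW(G) = {$, e, g}.
FOLLOW(D): in G::=g D G, D is followed by G with FIRST {λ, g}; in G::=g D G, the suffix after D is nullable, so FOLLOW(D) ⊇ FOLLOW(G) = {$, e, g}. Thus FOLLOW(D) = {$, e, g}.
FOLLOW(B): in S::=G B, the suffix after B is empty, so FOLLOW(B) ⊇ FOLLOW(S) = {$}. Thus FOLLOW(B) = {$}.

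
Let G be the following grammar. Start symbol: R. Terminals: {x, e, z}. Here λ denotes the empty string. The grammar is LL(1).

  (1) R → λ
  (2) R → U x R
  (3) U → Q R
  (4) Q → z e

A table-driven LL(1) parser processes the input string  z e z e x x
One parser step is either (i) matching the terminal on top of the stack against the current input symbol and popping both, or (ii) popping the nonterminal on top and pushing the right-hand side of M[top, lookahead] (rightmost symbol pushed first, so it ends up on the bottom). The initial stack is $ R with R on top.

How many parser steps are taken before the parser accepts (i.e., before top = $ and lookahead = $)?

step 1: stack=$ R  input=z e z e x x $  — expand R → U x R
step 2: stack=$ R x U  input=z e z e x x $  — expand U → Q R
step 3: stack=$ R x R Q  input=z e z e x x $  — expand Q → z e
step 4: stack=$ R x R e z  input=z e z e x x $  — match z
step 5: stack=$ R x R e  input=e z e x x $  — match e
step 6: stack=$ R x R  input=z e x x $  — expand R → U x R
step 7: stack=$ R x R x U  input=z e x x $  — expand U → Q R
step 8: stack=$ R x R x R Q  input=z e x x $  — expand Q → z e
step 9: stack=$ R x R x R e z  input=z e x x $  — match z
step 10: stack=$ R x R x R e  input=e x x $  — match e
step 11: stack=$ R x R x R  input=x x $  — expand R → λ
step 12: stack=$ R x R x  input=x x $  — match x
step 13: stack=$ R x R  input=x $  — expand R → λ
step 14: stack=$ R x  input=x $  — match x
step 15: stack=$ R  input=$  — expand R → λ
Accept reached after 15 steps.

15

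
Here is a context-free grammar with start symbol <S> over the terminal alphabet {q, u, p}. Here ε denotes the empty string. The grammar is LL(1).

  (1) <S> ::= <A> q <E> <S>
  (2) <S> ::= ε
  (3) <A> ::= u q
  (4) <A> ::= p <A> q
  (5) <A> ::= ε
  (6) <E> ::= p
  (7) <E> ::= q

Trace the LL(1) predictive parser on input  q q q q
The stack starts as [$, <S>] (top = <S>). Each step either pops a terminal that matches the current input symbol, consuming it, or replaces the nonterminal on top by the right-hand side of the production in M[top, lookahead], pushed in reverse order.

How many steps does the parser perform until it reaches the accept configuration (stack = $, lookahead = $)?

step 1: stack=$ <S>  input=q q q q $  — expand <S> ::= <A> q <E> <S>
step 2: stack=$ <S> <E> q <A>  input=q q q q $  — expand <A> ::= ε
step 3: stack=$ <S> <E> q  input=q q q q $  — match q
step 4: stack=$ <S> <E>  input=q q q $  — expand <E> ::= q
step 5: stack=$ <S> q  input=q q q $  — match q
step 6: stack=$ <S>  input=q q $  — expand <S> ::= <A> q <E> <S>
step 7: stack=$ <S> <E> q <A>  input=q q $  — expand <A> ::= ε
step 8: stack=$ <S> <E> q  input=q q $  — match q
step 9: stack=$ <S> <E>  input=q $  — expand <E> ::= q
step 10: stack=$ <S> q  input=q $  — match q
step 11: stack=$ <S>  input=$  — expand <S> ::= ε
Accept reached after 11 steps.

11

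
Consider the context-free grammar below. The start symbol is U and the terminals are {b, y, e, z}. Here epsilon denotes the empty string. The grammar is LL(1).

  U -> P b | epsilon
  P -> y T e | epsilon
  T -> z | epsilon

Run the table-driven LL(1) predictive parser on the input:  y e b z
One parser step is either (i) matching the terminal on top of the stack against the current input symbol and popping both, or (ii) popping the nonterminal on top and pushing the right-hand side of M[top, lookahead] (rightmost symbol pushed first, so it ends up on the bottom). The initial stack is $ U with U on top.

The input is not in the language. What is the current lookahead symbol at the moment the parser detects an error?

     Stack      Input      Action
  1  $ U        y e b z $  expand U -> P b
  2  $ b P      y e b z $  expand P -> y T e
  3  $ b e T y  y e b z $  match y
  4  $ b e T    e b z $    expand T -> epsilon
  5  $ b e      e b z $    match e
  6  $ b        b z $      match b
  7  $          z $        error: stack empty but input remains

z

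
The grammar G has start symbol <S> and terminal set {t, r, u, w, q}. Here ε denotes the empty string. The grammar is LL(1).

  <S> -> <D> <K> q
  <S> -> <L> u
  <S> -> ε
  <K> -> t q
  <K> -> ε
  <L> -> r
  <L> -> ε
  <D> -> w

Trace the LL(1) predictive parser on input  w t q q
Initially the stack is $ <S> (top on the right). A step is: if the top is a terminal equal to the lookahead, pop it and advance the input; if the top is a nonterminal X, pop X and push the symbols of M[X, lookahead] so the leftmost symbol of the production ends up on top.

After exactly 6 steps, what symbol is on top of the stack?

     Stack        Input      Action
  1  $ <S>        w t q q $  expand <S> -> <D> <K> q
  2  $ q <K> <D>  w t q q $  expand <D> -> w
  3  $ q <K> w    w t q q $  match w
  4  $ q <K>      t q q $    expand <K> -> t q
  5  $ q q t      t q q $    match t
  6  $ q q        q q $      match q
Stack after step 6: $ q (top = q).

q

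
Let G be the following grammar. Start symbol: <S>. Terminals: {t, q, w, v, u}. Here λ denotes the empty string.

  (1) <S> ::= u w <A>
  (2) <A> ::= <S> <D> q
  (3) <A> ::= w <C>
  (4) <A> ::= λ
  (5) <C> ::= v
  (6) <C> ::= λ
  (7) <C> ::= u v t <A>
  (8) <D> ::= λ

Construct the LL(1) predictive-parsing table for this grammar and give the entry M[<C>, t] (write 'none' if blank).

FIRST(<S>): from <S>::=u w <A> we get {u}. So FIRST(<S>) = {u}.
FIRST(<C>): from <C>::=v we get {v}; from <C>::=λ we get {λ}; from <C>::=u v t <A> we get {u}. So FIRST(<C>) = {λ, u, v}.
FIRST(<D>): from <D>::=λ we get {λ}. So FIRST(<D>) = {λ}.
FIRST(<A>): from <A>::=<S> <D> q we get {u}; from <A>::=w <C> we get {w}; from <A>::=λ we get {λ}. So FIRST(<A>) = {λ, u, w}.
FOLLOW(<S>) includes $ since <S> is the start symbol.
FOLLOW(<A>): in <S>::=u w <A>, the suffix after <A> is empty, so FOLLOW(<A>) ⊇ FOLLOW(<S>) = {$, q}; in <C>::=u v t <A>, the suffix after <A> is empty, so FOLLOW(<A>) ⊇ FOLLOW(<C>) = {$, q}. Thus FOLLOW(<A>) = {$, q}.
FOLLOW(<C>): in <A>::=w <C>, the suffix after <C> is empty, so FOLLOW(<C>) ⊇ FOLLOW(<A>) = {$, q}. Thus FOLLOW(<C>) = {$, q}.
For <C> ::= v: FIRST(v) = {v}, so it goes in M[<C>, t] for t ∈ {v}.
For <C> ::= λ: FIRST(λ) = {λ}, so it goes in M[<C>, t] for t ∈ {}; since λ ∈ FIRST, also for every t ∈ FOLLOW(<C>) = {$, q}.
For <C> ::= u v t <A>: FIRST(u v t <A>) = {u}, so it goes in M[<C>, t] for t ∈ {u}.
None of these place a production in M[<C>, t].

none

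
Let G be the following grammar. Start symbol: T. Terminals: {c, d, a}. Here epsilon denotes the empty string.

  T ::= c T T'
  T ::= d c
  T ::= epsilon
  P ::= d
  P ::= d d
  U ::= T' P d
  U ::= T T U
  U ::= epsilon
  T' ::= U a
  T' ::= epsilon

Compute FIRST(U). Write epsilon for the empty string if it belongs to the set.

FIRST(T) = {epsilon, c, d}
FIRST(P) = {d}
FIRST(U) = {epsilon, a, c, d}  (via T' P d, T T U)
FIRST(T') = {epsilon, a, c, d}  (via U a)

{epsilon, a, c, d}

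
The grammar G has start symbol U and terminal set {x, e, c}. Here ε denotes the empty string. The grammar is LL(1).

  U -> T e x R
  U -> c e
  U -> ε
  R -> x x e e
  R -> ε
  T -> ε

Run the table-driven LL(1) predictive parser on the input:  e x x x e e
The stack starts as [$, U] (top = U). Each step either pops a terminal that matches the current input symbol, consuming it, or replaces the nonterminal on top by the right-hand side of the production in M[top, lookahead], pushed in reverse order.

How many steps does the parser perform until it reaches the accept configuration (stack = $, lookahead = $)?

9

     Stack      Input          Action
  1  $ U        e x x x e e $  expand U -> T e x R
  2  $ R x e T  e x x x e e $  expand T -> ε
  3  $ R x e    e x x x e e $  match e
  4  $ R x      x x x e e $    match x
  5  $ R        x x e e $      expand R -> x x e e
  6  $ e e x x  x x e e $      match x
  7  $ e e x    x e e $        match x
  8  $ e e      e e $          match e
  9  $ e        e $            match e
Accept reached after 9 steps.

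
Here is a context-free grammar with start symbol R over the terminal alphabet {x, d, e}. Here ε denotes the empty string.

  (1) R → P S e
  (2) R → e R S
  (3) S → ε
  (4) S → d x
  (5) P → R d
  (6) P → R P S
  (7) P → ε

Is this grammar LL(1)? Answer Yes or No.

FIRST(R) = {d, e}
FIRST(S) = {ε, d}
FIRST(P) = {ε, d, e}
FOLLOW(R) = {$, d, e}
FOLLOW(S) = {$, d, e}
FOLLOW(P) = {d, e}
Cell M[P, d] receives both P → R d and P → R P S and P → ε — the grammar is not LL(1).

No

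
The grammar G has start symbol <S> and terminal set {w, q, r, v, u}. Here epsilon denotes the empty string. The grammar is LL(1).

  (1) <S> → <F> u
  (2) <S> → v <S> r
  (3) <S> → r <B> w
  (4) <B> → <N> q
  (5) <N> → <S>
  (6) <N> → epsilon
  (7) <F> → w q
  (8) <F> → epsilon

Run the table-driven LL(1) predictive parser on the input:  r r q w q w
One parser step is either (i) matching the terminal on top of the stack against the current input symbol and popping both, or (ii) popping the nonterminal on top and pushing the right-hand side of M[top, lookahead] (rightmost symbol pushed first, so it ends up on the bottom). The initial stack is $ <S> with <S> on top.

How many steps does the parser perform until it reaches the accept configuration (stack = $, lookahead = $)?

12

      Stack          Input          Action
   1  $ <S>          r r q w q w $  expand <S> → r <B> w
   2  $ w <B> r      r r q w q w $  match r
   3  $ w <B>        r q w q w $    expand <B> → <N> q
   4  $ w q <N>      r q w q w $    expand <N> → <S>
   5  $ w q <S>      r q w q w $    expand <S> → r <B> w
   6  $ w q w <B> r  r q w q w $    match r
   7  $ w q w <B>    q w q w $      expand <B> → <N> q
   8  $ w q w q <N>  q w q w $      expand <N> → epsilon
   9  $ w q w q      q w q w $      match q
  10  $ w q w        w q w $        match w
  11  $ w q          q w $          match q
  12  $ w            w $            match w
Accept reached after 12 steps.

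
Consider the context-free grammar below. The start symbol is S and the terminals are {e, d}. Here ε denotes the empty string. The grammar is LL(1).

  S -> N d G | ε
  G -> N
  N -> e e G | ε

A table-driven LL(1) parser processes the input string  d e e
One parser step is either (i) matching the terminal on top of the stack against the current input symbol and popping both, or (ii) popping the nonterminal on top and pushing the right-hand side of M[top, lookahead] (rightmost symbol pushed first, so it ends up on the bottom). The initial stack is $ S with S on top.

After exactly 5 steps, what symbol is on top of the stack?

e

step 1: stack=$ S  input=d e e $  — expand S -> N d G
step 2: stack=$ G d N  input=d e e $  — expand N -> ε
step 3: stack=$ G d  input=d e e $  — match d
step 4: stack=$ G  input=e e $  — expand G -> N
step 5: stack=$ N  input=e e $  — expand N -> e e G
Stack after step 5: $ G e e (top = e).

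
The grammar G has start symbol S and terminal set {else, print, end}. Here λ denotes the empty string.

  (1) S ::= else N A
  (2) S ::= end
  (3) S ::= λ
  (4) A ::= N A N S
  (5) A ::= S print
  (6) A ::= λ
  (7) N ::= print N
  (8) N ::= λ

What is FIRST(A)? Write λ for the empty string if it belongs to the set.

FIRST(S): from S::=else N A we get {else}; from S::=end we get {end}; from S::=λ we get {λ}. So FIRST(S) = {λ, else, end}.
FIRST(N): from N::=print N we get {print}; from N::=λ we get {λ}. So FIRST(N) = {λ, print}.
FIRST(A): from A::=N A N S we get {λ, else, end, print}; from A::=S print we get {else, end, print}; from A::=λ we get {λ}. So FIRST(A) = {λ, else, end, print}.

{λ, else, end, print}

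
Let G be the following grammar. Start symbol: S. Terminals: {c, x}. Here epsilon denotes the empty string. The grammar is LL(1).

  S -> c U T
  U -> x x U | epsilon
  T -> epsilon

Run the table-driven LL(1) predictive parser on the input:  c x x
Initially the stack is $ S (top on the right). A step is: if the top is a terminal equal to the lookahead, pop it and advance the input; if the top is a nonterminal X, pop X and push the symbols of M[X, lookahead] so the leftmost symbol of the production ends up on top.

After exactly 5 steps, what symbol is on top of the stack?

U

step 1: stack=$ S  input=c x x $  — expand S -> c U T
step 2: stack=$ T U c  input=c x x $  — match c
step 3: stack=$ T U  input=x x $  — expand U -> x x U
step 4: stack=$ T U x x  input=x x $  — match x
step 5: stack=$ T U x  input=x $  — match x
Stack after step 5: $ T U (top = U).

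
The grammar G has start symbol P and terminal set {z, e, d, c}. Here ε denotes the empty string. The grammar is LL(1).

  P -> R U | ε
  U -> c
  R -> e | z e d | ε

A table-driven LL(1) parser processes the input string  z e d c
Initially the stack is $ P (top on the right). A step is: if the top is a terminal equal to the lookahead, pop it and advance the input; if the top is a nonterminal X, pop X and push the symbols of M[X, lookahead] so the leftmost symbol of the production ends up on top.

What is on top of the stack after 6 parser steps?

     Stack      Input      Action
  1  $ P        z e d c $  expand P -> R U
  2  $ U R      z e d c $  expand R -> z e d
  3  $ U d e z  z e d c $  match z
  4  $ U d e    e d c $    match e
  5  $ U d      d c $      match d
  6  $ U        c $        expand U -> c
Stack after step 6: $ c (top = c).

c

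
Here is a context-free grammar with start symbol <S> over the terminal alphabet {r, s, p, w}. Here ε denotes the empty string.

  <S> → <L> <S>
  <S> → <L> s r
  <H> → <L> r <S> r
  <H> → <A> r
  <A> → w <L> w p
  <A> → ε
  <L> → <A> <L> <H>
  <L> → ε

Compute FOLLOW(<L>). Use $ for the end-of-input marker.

{r, s, w}

FIRST(<A>) = {ε, w}
FIRST(<S>) = {r, s, w}  (via <L> <S>, <L> s r)
FIRST(<H>) = {r, w}  (via <L> r <S> r, <A> r)
FIRST(<L>) = {ε, r, w}  (via <A> <L> <H>)
FOLLOW(<S>) includes $ since <S> is the start symbol.
FOLLOW(<S>): in <S>→<L> <S>, the suffix after <S> is empty (adds nothing new); in <H>→<L> r <S> r, <S> is followed by r with FIRST {r}. Thus FOLLOW(<S>) = {$, r}.
FOLLOW(<A>): in <H>→<A> r, <A> is followed by r with FIRST {r}; in <L>→<A> <L> <H>, <A> is followed by <L> <H> with FIRST {r, w}. Thus FOLLOW(<A>) = {r, w}.
FOLLOW(<L>): in <S>→<L> <S>, <L> is followed by <S> with FIRST {r, s, w}; in <S>→<L> s r, <L> is followed by s r with FIRST {s}; in <H>→<L> r <S> r, <L> is followed by r <S> r with FIRST {r}; in <A>→w <L> w p, <L> is followed by w p with FIRST {w}; in <L>→<A> <L> <H>, <L> is followed by <H> with FIRST {r, w}. Thus FOLLOW(<L>) = {r, s, w}.
FOLLOW(<H>): in <L>→<A> <L> <H>, the suffix after <H> is empty, so FOLLOW(<H>) ⊇ FOLLOW(<L>) = {r, s, w}. Thus FOLLOW(<H>) = {r, s, w}.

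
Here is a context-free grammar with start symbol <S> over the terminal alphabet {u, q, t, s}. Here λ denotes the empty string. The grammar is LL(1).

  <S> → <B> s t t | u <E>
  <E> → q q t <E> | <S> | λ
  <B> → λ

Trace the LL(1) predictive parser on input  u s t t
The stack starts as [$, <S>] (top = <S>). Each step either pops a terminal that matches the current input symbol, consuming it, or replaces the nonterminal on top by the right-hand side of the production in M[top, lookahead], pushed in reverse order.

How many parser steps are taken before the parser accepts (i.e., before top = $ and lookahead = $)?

8

step 1: stack=$ <S>  input=u s t t $  — expand <S> → u <E>
step 2: stack=$ <E> u  input=u s t t $  — match u
step 3: stack=$ <E>  input=s t t $  — expand <E> → <S>
step 4: stack=$ <S>  input=s t t $  — expand <S> → <B> s t t
step 5: stack=$ t t s <B>  input=s t t $  — expand <B> → λ
step 6: stack=$ t t s  input=s t t $  — match s
step 7: stack=$ t t  input=t t $  — match t
step 8: stack=$ t  input=t $  — match t
Accept reached after 8 steps.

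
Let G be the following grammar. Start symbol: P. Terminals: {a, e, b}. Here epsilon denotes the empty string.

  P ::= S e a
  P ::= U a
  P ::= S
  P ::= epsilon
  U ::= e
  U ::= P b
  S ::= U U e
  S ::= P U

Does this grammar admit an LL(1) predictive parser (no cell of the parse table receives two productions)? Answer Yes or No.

FIRST(P) = {epsilon, b, e}
FIRST(U) = {b, e}
FIRST(S) = {b, e}
FOLLOW(P) = {$, b, e}
FOLLOW(U) = {$, a, b, e}
FOLLOW(S) = {$, b, e}
Cell M[P, b] receives both P ::= S e a and P ::= U a and P ::= S and P ::= epsilon — the grammar is not LL(1).

No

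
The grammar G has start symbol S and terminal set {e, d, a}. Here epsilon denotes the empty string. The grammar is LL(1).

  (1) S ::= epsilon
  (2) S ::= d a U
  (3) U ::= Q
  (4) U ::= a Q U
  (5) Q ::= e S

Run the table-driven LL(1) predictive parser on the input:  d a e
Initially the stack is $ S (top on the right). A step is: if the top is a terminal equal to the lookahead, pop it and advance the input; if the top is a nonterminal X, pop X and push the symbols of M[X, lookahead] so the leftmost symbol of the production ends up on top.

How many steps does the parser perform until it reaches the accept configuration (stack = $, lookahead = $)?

step 1: stack=$ S  input=d a e $  — expand S ::= d a U
step 2: stack=$ U a d  input=d a e $  — match d
step 3: stack=$ U a  input=a e $  — match a
step 4: stack=$ U  input=e $  — expand U ::= Q
step 5: stack=$ Q  input=e $  — expand Q ::= e S
step 6: stack=$ S e  input=e $  — match e
step 7: stack=$ S  input=$  — expand S ::= epsilon
Accept reached after 7 steps.

7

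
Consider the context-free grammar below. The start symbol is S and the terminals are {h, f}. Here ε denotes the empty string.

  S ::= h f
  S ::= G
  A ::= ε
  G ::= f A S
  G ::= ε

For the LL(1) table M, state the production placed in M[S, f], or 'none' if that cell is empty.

S ::= G

FIRST(A) = {ε}
FIRST(G) = {ε, f}
FIRST(S) = {ε, f, h}  (via G)
FOLLOW(S) includes $ since S is the start symbol.
FOLLOW(S): in G::=f A S, the suffix after S is empty, so FOLLOW(S) ⊇ FOLLOW(G) = {$}. Thus FOLLOW(S) = {$}.
FOLLOW(G): in S::=G, the suffix after G is empty, so FOLLOW(G) ⊇ FOLLOW(S) = {$}. Thus FOLLOW(G) = {$}.
For S ::= h f: FIRST(h f) = {h}, so it goes in M[S, t] for t ∈ {h}.
For S ::= G: FIRST(G) = {ε, f}, so it goes in M[S, t] for t ∈ {f}; since ε ∈ FIRST, also for every t ∈ FOLLOW(S) = {$}.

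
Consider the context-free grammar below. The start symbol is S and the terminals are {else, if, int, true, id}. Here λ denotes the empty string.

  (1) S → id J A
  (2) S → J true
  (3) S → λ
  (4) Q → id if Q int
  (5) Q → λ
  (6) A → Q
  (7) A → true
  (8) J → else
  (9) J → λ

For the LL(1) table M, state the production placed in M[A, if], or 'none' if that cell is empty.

none

FIRST(Q) = {λ, id}
FIRST(J) = {λ, else}
FIRST(S) = {λ, else, id, true}  (via J true)
FIRST(A) = {λ, id, true}  (via Q)
FOLLOW(S) includes $ since S is the start symbol.
FOLLOW(S): S appears on no right-hand side. Thus FOLLOW(S) = {$}.
FOLLOW(A): in S→id J A, the suffix after A is empty, so FOLLOW(A) ⊇ FOLLOW(S) = {$}. Thus FOLLOW(A) = {$}.
For A → Q: FIRST(Q) = {λ, id}, so it goes in M[A, t] for t ∈ {id}; since λ ∈ FIRST, also for every t ∈ FOLLOW(A) = {$}.
For A → true: FIRST(true) = {true}, so it goes in M[A, t] for t ∈ {true}.
None of these place a production in M[A, if].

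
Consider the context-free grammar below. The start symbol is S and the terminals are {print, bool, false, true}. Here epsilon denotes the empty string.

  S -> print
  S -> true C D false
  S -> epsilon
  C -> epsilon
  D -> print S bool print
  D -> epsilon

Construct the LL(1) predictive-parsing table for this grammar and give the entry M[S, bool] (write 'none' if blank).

FIRST(S) = {epsilon, print, true}
FIRST(C) = {epsilon}
FIRST(D) = {epsilon, print}
FOLLOW(S) includes $ since S is the start symbol.
FOLLOW(S): in D->print S bool print, S is followed by bool print with FIRST {bool}. Thus FOLLOW(S) = {$, bool}.
For S -> print: FIRST(print) = {print}, so it goes in M[S, t] for t ∈ {print}.
For S -> true C D false: FIRST(true C D false) = {true}, so it goes in M[S, t] for t ∈ {true}.
For S -> epsilon: FIRST(epsilon) = {epsilon}, so it goes in M[S, t] for t ∈ {}; since epsilon ∈ FIRST, also for every t ∈ FOLLOW(S) = {$, bool}.

S -> epsilon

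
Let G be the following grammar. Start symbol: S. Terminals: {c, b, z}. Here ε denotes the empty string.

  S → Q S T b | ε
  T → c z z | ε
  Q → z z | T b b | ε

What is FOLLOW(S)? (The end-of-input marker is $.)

FIRST(T) = {ε, c}
FIRST(Q) = {ε, b, c, z}  (via T b b)
FIRST(S) = {ε, b, c, z}  (via Q S T b)
FOLLOW(S) includes $ since S is the start symbol.
FOLLOW(S): in S→Q S T b, S is followed by T b with FIRST {b, c}. Thus FOLLOW(S) = {$, b, c}.
FOLLOW(T): in S→Q S T b, T is followed by b with FIRST {b}; in Q→T b b, T is followed by b b with FIRST {b}. Thus FOLLOW(T) = {b}.
FOLLOW(Q): in S→Q S T b, Q is followed by S T b with FIRST {b, c, z}. Thus FOLLOW(Q) = {b, c, z}.

{$, b, c}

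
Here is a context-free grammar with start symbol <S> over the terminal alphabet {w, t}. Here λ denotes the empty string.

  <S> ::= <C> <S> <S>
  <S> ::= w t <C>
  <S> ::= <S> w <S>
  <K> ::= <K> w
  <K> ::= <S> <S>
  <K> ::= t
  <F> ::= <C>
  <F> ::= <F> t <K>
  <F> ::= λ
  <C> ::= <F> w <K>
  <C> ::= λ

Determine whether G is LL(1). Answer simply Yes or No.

FIRST(<S>) = {t, w}
FIRST(<K>) = {t, w}
FIRST(<F>) = {λ, t, w}
FIRST(<C>) = {λ, t, w}
FOLLOW(<S>) = {$, t, w}
FOLLOW(<K>) = {$, t, w}
FOLLOW(<F>) = {t, w}
FOLLOW(<C>) = {$, t, w}
Cell M[<C>, t] receives both <C> ::= <F> w <K> and <C> ::= λ — the grammar is not LL(1).

No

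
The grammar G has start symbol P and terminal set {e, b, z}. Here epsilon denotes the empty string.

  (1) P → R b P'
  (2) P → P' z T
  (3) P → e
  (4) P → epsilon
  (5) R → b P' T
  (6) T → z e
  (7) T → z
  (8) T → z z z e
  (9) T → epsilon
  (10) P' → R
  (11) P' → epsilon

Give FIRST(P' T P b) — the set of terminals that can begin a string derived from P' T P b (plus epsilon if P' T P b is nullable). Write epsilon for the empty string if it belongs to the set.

FIRST(R): from R→b P' T we get {b}. So FIRST(R) = {b}.
FIRST(T): from T→z e we get {z}; from T→z we get {z}; from T→z z z e we get {z}; from T→epsilon we get {epsilon}. So FIRST(T) = {epsilon, z}.
FIRST(P'): from P'→R we get {b}; from P'→epsilon we get {epsilon}. So FIRST(P') = {epsilon, b}.
FIRST(P): from P→R b P' we get {b}; from P→P' z T we get {b, z}; from P→e we get {e}; from P→epsilon we get {epsilon}. So FIRST(P) = {epsilon, b, e, z}.
FIRST(P' T P b): take FIRST of each symbol in turn, carrying on past any symbol whose FIRST contains epsilon; result {b, e, z}.

{b, e, z}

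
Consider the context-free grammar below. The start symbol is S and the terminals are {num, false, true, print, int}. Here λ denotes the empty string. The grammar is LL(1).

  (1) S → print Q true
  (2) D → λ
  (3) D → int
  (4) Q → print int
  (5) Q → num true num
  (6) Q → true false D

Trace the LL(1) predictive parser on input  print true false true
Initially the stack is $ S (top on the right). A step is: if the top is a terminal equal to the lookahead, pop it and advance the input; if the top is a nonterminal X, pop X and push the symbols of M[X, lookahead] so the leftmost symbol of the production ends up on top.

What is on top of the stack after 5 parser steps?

     Stack                Input                    Action
  1  $ S                  print true false true $  expand S → print Q true
  2  $ true Q print       print true false true $  match print
  3  $ true Q             true false true $        expand Q → true false D
  4  $ true D false true  true false true $        match true
  5  $ true D false       false true $             match false
Stack after step 5: $ true D (top = D).

D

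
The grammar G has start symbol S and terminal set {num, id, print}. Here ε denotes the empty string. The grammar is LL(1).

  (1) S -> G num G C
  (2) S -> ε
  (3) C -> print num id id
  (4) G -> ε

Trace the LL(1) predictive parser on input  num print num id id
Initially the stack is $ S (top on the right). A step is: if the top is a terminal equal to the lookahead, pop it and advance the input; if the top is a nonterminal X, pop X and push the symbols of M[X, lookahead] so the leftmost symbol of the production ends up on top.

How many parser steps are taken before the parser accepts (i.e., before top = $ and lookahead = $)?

9

     Stack              Input                  Action
  1  $ S                num print num id id $  expand S -> G num G C
  2  $ C G num G        num print num id id $  expand G -> ε
  3  $ C G num          num print num id id $  match num
  4  $ C G              print num id id $      expand G -> ε
  5  $ C                print num id id $      expand C -> print num id id
  6  $ id id num print  print num id id $      match print
  7  $ id id num        num id id $            match num
  8  $ id id            id id $                match id
  9  $ id               id $                   match id
Accept reached after 9 steps.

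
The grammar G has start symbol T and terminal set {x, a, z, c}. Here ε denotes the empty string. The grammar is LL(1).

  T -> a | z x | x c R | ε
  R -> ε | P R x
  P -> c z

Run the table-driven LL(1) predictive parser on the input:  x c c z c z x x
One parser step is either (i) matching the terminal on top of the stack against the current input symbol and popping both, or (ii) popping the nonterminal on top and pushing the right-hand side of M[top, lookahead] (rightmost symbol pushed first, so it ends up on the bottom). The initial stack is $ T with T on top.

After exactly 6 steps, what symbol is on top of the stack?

z

     Stack      Input              Action
  1  $ T        x c c z c z x x $  expand T -> x c R
  2  $ R c x    x c c z c z x x $  match x
  3  $ R c      c c z c z x x $    match c
  4  $ R        c z c z x x $      expand R -> P R x
  5  $ x R P    c z c z x x $      expand P -> c z
  6  $ x R z c  c z c z x x $      match c
Stack after step 6: $ x R z (top = z).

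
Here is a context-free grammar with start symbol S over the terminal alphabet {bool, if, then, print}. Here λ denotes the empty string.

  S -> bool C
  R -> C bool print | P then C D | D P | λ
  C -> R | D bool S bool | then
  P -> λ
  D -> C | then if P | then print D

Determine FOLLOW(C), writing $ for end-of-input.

{$, bool, then}

FIRST(S) = {bool}
FIRST(P) = {λ}
FIRST(R) = {λ, bool, then}  (via C bool print, P then C D, D P)
FIRST(C) = {λ, bool, then}  (via R, D bool S bool)
FIRST(D) = {λ, bool, then}  (via C)
FOLLOW(S) includes $ since S is the start symbol.
FOLLOW(S): in C->D bool S bool, S is followed by bool with FIRST {bool}. Thus FOLLOW(S) = {$, bool}.
FOLLOW(R): in C->R, the suffix after R is empty, so FOLLOW(R) ⊇ FOLLOW(C) = {$, bool, then}. Thus FOLLOW(R) = {$, bool, then}.
FOLLOW(D): in R->P then C D, the suffix after D is empty, so FOLLOW(D) ⊇ FOLLOW(R) = {$, bool, then}; in R->D P, D is followed by P with FIRST {λ}; in R->D P, the suffix after D is nullable, so FOLLOW(D) ⊇ FOLLOW(R) = {$, bool, then}; in C->D bool S bool, D is followed by bool S bool with FIRST {bool}; in D->then print D, the suffix after D is empty (adds nothing new). Thus FOLLOW(D) = {$, bool, then}.
FOLLOW(C): in S->bool C, the suffix after C is empty, so FOLLOW(C) ⊇ FOLLOW(S) = {$, bool}; in R->C bool print, C is followed by bool print with FIRST {bool}; in R->P then C D, C is followed by D with FIRST {λ, bool, then}; in R->P then C D, the suffix after C is nullable, so FOLLOW(C) ⊇ FOLLOW(R) = {$, bool, then}; in D->C, the suffix after C is empty, so FOLLOW(C) ⊇ FOLLOW(D) = {$, bool, then}. Thus FOLLOW(C) = {$, bool, then}.
FOLLOW(P): in R->P then C D, P is followed by then C D with FIRST {then}; in R->D P, the suffix after P is empty, so FOLLOW(P) ⊇ FOLLOW(R) = {$, bool, then}; in D->then if P, the suffix after P is empty, so FOLLOW(P) ⊇ FOLLOW(D) = {$, bool, then}. Thus FOLLOW(P) = {$, bool, then}.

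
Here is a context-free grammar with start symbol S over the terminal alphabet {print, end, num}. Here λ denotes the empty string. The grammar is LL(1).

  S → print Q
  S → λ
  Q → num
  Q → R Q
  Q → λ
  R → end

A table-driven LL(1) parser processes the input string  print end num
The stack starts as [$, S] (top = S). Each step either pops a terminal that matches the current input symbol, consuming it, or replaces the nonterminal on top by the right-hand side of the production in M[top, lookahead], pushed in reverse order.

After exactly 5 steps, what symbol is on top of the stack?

step 1: stack=$ S  input=print end num $  — expand S → print Q
step 2: stack=$ Q print  input=print end num $  — match print
step 3: stack=$ Q  input=end num $  — expand Q → R Q
step 4: stack=$ Q R  input=end num $  — expand R → end
step 5: stack=$ Q end  input=end num $  — match end
Stack after step 5: $ Q (top = Q).

Q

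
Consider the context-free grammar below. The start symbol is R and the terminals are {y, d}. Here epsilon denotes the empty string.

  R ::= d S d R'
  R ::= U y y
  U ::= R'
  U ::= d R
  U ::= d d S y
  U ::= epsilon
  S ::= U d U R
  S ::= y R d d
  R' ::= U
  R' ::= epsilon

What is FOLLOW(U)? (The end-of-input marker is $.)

FIRST(R) = {d, y}  (via U y y)
FIRST(U) = {epsilon, d}  (via R')
FIRST(S) = {d, y}  (via U d U R)
FIRST(R') = {epsilon, d}  (via U)
FOLLOW(R) includes $ since R is the start symbol.
FOLLOW(S): in R::=d S d R', S is followed by d R' with FIRST {d}; in U::=d d S y, S is followed by y with FIRST {y}. Thus FOLLOW(S) = {d, y}.
FOLLOW(R): in U::=d R, the suffix after R is empty, so FOLLOW(R) ⊇ FOLLOW(U) = {$, d, y}; in S::=U d U R, the suffix after R is empty, so FOLLOW(R) ⊇ FOLLOW(S) = {d, y}; in S::=y R d d, R is followed by d d with FIRST {d}. Thus FOLLOW(R) = {$, d, y}.
FOLLOW(U): in R::=U y y, U is followed by y y with FIRST {y}; in S::=U d U R (occurrence 1), U is followed by d U R with FIRST {d}; in S::=U d U R (occurrence 2), U is followed by R with FIRST {d, y}; in R'::=U, the suffix after U is empty, so FOLLOW(U) ⊇ FOLLOW(R') = {$, d, y}. Thus FOLLOW(U) = {$, d, y}.
FOLLOW(R'): in R::=d S d R', the suffix after R' is empty, so FOLLOW(R') ⊇ FOLLOW(R) = {$, d, y}; in U::=R', the suffix after R' is empty, so FOLLOW(R') ⊇ FOLLOW(U) = {$, d, y}. Thus FOLLOW(R') = {$, d, y}.

{$, d, y}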